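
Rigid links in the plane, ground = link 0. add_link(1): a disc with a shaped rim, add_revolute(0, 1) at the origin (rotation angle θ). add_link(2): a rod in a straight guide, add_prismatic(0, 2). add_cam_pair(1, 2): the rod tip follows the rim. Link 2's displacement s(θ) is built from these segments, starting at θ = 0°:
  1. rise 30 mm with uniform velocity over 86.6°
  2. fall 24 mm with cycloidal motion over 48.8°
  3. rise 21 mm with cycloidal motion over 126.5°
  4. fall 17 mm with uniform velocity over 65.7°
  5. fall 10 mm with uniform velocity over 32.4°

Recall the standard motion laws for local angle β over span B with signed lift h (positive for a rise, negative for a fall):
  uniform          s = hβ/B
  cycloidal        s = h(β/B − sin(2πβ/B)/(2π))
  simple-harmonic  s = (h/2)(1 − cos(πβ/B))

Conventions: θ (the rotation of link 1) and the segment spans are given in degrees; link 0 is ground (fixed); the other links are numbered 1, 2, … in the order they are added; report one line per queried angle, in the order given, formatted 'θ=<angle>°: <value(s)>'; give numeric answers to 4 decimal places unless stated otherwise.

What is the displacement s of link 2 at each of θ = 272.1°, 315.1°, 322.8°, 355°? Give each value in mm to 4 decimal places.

segment 1 (0° to 86.6°, uniform, h = 30) is passed completely: s = 0.0000 + (30) = 30.0000
segment 2 (86.6° to 135.4°, cycloidal, h = -24) is passed completely: s = 30.0000 + (-24) = 6.0000
segment 3 (135.4° to 261.9°, cycloidal, h = 21) is passed completely: s = 6.0000 + (21) = 27.0000
θ = 272.1° falls in segment 4 (261.9° to 327.6°, uniform, h = -17): β = 272.1 − 261.9 = 10.2°, B = 65.7°; Δs = -17·10.2/65.7 = -2.6393; s = 27.0000 − 2.6393 = 24.3607
θ = 315.1° falls in segment 4 (261.9° to 327.6°, uniform, h = -17): β = 315.1 − 261.9 = 53.2°, B = 65.7°; Δs = -17·53.2/65.7 = -13.7656; s = 27.0000 − 13.7656 = 13.2344
θ = 322.8° falls in segment 4 (261.9° to 327.6°, uniform, h = -17): β = 322.8 − 261.9 = 60.9°, B = 65.7°; Δs = -17·60.9/65.7 = -15.7580; s = 27.0000 − 15.7580 = 11.2420
segment 4 (261.9° to 327.6°, uniform, h = -17) is passed completely: s = 27.0000 + (-17) = 10.0000
θ = 355° falls in segment 5 (327.6° to 360°, uniform, h = -10): β = 355 − 327.6 = 27.4°, B = 32.4°; Δs = -10·27.4/32.4 = -8.4568; s = 10.0000 − 8.4568 = 1.5432

θ=272.1°: 24.3607
θ=315.1°: 13.2344
θ=322.8°: 11.2420
θ=355°: 1.5432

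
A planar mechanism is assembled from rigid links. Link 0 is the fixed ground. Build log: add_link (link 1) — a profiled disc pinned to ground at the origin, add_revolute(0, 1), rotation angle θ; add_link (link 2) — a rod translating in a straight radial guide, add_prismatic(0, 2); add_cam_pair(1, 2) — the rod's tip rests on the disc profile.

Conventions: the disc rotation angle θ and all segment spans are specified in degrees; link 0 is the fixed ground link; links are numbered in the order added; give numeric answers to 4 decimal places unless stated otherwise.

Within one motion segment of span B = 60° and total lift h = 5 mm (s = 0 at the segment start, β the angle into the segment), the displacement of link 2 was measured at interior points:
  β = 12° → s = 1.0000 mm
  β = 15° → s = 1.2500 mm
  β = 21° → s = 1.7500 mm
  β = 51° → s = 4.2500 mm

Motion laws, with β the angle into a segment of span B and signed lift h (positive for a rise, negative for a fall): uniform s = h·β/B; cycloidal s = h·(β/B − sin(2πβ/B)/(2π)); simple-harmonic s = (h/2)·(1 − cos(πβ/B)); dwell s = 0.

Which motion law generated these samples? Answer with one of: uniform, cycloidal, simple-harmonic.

candidates at β/B = r: uniform s = h·r (linear in β); cycloidal s = h·(r − sin(2πr)/(2π)); simple-harmonic s = (h/2)(1 − cos(πr))
β=12°: printed 1.0000 | uniform 1.0000, cycloidal 0.2432, simple-harmonic 0.4775
β=15°: printed 1.2500 | uniform 1.2500, cycloidal 0.4542, simple-harmonic 0.7322
β=21°: printed 1.7500 | uniform 1.7500, cycloidal 1.1062, simple-harmonic 1.3650
β=51°: printed 4.2500 | uniform 4.2500, cycloidal 4.8938, simple-harmonic 4.7275
only one law matches every sample → uniform

uniform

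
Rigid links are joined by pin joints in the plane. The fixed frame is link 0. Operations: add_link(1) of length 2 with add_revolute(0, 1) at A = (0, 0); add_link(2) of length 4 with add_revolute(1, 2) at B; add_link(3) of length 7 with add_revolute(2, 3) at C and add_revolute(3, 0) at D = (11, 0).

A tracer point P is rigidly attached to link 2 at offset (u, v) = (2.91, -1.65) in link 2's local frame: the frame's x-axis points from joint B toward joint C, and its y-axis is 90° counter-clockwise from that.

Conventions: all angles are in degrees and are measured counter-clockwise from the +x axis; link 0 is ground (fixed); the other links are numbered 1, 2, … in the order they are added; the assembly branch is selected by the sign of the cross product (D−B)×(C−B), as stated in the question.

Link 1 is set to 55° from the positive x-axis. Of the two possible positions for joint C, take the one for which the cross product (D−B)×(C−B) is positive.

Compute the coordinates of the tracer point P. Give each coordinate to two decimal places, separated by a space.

A=(0,0), D=(11.00,0)
B = A + 2.00·(cos55°, sin55°) = (1.1472, 1.6383)
|BD| = 9.9881
circle(B,4.00) ∩ circle(D,7.00): a=3.3421, h=2.1978
  candidates: C₊=(4.8045,3.2582) cross=21.952; C₋=(4.0835,-1.0779) cross=-21.952
  branch + wants cross > 0 → take C=(4.8045,3.2582) (cross=21.952)
ex = (C−B)/|BC| = (0.9143,0.4050); ey = (-0.4050,0.9143)
P = B + 2.91·ex + -1.65·ey = (4.4761,1.3081)

4.48 1.31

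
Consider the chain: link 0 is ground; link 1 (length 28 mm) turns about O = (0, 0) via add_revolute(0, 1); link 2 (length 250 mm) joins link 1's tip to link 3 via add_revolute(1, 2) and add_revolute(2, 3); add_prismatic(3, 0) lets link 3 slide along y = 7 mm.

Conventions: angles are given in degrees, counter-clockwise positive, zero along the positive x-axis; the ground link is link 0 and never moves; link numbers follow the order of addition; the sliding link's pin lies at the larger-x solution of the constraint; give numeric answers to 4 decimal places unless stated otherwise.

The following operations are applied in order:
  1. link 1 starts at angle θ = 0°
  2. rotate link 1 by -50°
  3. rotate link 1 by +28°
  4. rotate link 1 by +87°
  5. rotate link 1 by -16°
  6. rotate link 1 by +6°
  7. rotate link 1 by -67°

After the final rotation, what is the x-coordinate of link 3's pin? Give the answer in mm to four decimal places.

geometry: r = 28 mm, L = 250 mm, e = 7 mm; θ starts at 0°
rotate link 1 by -50°: θ ← 0° -50° = -50°
rotate link 1 by +28°: θ ← -50° +28° = -22°
rotate link 1 by +87°: θ ← -22° +87° = 65°
rotate link 1 by -16°: θ ← 65° -16° = 49°
rotate link 1 by +6°: θ ← 49° +6° = 55°
rotate link 1 by -67°: θ ← 55° -67° = -12°
crank pin P = (r cos θ, r sin θ) = (27.388133, -5.821527)
h = r sin θ − e = -5.821527 − 7 = -12.821527
x = r cos θ + √(L² − h²) = 27.388133 + 249.671000 = 277.059133

277.0591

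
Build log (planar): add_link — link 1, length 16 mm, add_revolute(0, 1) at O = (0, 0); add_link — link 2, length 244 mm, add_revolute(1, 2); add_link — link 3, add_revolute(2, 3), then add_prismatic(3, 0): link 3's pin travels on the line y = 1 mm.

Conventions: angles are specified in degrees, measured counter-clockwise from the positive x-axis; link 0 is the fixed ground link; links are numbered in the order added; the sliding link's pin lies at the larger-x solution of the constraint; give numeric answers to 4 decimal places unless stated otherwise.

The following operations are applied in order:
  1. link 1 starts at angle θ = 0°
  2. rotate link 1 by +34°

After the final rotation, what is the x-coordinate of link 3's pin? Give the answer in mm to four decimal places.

geometry: r = 16 mm, L = 244 mm, e = 1 mm; θ starts at 0°
rotate link 1 by +34°: θ ← 0° +34° = 34°
crank pin P = (r cos θ, r sin θ) = (13.264601, 8.947086)
h = r sin θ − e = 8.947086 − 1 = 7.947086
x = r cos θ + √(L² − h²) = 13.264601 + 243.870547 = 257.135148

257.1351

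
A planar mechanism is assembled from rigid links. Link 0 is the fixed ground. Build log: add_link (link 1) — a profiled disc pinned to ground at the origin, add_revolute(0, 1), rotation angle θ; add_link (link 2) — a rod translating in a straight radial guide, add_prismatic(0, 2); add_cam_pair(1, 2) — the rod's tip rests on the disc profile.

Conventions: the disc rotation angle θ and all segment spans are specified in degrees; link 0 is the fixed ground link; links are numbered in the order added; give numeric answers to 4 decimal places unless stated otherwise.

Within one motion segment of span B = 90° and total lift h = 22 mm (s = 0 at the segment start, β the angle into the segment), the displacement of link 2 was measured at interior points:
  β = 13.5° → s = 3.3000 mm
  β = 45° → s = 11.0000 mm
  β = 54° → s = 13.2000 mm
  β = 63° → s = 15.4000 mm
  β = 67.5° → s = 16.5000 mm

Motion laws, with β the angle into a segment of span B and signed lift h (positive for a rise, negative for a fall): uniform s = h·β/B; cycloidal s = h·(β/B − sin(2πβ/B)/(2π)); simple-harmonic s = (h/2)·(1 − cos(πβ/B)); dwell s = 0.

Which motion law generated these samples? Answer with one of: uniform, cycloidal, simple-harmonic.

candidates at β/B = r: uniform s = h·r (linear in β); cycloidal s = h·(r − sin(2πr)/(2π)); simple-harmonic s = (h/2)(1 − cos(πr))
β=13.5°: printed 3.3000 | uniform 3.3000, cycloidal 0.4673, simple-harmonic 1.1989
β=45°: printed 11.0000 | uniform 11.0000, cycloidal 11.0000, simple-harmonic 11.0000
β=54°: printed 13.2000 | uniform 13.2000, cycloidal 15.2581, simple-harmonic 14.3992
β=63°: printed 15.4000 | uniform 15.4000, cycloidal 18.7300, simple-harmonic 17.4656
β=67.5°: printed 16.5000 | uniform 16.5000, cycloidal 20.0014, simple-harmonic 18.7782
only one law matches every sample → uniform

uniform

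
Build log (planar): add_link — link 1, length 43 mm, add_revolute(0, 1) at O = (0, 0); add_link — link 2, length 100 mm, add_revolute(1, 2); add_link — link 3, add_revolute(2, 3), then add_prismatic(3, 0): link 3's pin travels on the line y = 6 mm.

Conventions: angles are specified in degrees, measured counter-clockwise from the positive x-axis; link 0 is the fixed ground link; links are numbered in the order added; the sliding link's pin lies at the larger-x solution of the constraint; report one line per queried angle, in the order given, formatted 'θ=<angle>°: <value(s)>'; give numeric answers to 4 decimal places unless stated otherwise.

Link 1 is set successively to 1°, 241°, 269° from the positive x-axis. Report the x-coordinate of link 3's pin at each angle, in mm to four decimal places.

geometry: r = 43 mm, L = 100 mm, e = 6 mm
θ=1°: crank pin P = (r cos θ, r sin θ) = (42.993451, 0.750453)
θ=1°: h = r sin θ − e = 0.750453 − 6 = -5.249547
θ=1°: x = r cos θ + √(L² − h²) = 42.993451 + 99.862116 = 142.855567
θ=241°: crank pin P = (r cos θ, r sin θ) = (-20.846814, -37.608647)
θ=241°: h = r sin θ − e = -37.608647 − 6 = -43.608647
θ=241°: x = r cos θ + √(L² − h²) = -20.846814 + 89.990477 = 69.143663
θ=269°: crank pin P = (r cos θ, r sin θ) = (-0.750453, -42.993451)
θ=269°: h = r sin θ − e = -42.993451 − 6 = -48.993451
θ=269°: x = r cos θ + √(L² − h²) = -0.750453 + 87.175924 = 86.425471

θ=1°: 142.8556
θ=241°: 69.1437
θ=269°: 86.4255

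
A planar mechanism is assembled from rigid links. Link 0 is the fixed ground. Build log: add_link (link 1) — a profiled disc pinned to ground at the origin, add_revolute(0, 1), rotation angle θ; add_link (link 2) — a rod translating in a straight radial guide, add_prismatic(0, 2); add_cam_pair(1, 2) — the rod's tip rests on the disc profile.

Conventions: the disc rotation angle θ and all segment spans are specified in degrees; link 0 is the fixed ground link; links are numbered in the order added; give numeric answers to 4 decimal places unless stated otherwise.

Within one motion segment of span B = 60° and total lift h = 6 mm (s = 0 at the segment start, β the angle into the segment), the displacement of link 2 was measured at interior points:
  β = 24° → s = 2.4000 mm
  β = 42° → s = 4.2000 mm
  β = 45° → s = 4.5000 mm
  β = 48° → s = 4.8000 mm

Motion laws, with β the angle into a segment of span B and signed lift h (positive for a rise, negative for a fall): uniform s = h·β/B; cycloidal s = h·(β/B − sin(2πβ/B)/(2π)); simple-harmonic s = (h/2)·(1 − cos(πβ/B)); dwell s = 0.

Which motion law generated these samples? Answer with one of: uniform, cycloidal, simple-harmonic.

candidates at β/B = r: uniform s = h·r (linear in β); cycloidal s = h·(r − sin(2πr)/(2π)); simple-harmonic s = (h/2)(1 − cos(πr))
β=24°: printed 2.4000 | uniform 2.4000, cycloidal 1.8387, simple-harmonic 2.0729
β=42°: printed 4.2000 | uniform 4.2000, cycloidal 5.1082, simple-harmonic 4.7634
β=45°: printed 4.5000 | uniform 4.5000, cycloidal 5.4549, simple-harmonic 5.1213
β=48°: printed 4.8000 | uniform 4.8000, cycloidal 5.7082, simple-harmonic 5.4271
only one law matches every sample → uniform

uniform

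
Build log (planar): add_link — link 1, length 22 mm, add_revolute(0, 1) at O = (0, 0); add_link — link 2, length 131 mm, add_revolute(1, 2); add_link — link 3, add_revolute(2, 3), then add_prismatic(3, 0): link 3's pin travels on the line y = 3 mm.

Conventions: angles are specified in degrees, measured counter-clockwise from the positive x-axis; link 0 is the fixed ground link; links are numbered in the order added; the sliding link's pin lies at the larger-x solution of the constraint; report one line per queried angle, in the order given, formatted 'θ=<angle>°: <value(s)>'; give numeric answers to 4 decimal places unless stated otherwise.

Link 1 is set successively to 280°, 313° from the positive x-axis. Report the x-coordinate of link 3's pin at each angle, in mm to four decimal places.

geometry: r = 22 mm, L = 131 mm, e = 3 mm
θ=280°: crank pin P = (r cos θ, r sin θ) = (3.820260, -21.665771)
θ=280°: h = r sin θ − e = -21.665771 − 3 = -24.665771
θ=280°: x = r cos θ + √(L² − h²) = 3.820260 + 128.656907 = 132.477167
θ=313°: crank pin P = (r cos θ, r sin θ) = (15.003964, -16.089781)
θ=313°: h = r sin θ − e = -16.089781 − 3 = -19.089781
θ=313°: x = r cos θ + √(L² − h²) = 15.003964 + 129.601621 = 144.605585

θ=280°: 132.4772
θ=313°: 144.6056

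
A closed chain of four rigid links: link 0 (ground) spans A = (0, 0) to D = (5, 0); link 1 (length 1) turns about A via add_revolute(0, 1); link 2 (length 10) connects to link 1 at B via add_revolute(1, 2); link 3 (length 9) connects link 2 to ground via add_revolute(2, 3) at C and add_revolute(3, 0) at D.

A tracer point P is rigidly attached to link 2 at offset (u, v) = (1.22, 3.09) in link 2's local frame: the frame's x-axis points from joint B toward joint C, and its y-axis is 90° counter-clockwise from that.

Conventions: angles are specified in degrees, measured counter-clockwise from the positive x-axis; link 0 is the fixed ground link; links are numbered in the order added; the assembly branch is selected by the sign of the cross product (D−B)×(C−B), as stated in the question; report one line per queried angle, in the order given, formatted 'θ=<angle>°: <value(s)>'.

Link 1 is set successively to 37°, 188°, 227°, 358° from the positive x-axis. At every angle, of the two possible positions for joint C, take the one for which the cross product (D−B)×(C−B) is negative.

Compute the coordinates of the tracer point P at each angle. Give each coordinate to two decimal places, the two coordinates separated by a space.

A=(0,0), D=(5.00,0)
θ=37°: B = A + 1.00·(cos37°, sin37°) = (0.7986, 0.6018)
θ=37°: |BD| = 4.2442
θ=37°: circle(B,10.00) ∩ circle(D,9.00): a=4.3604, h=8.9992
θ=37°:   candidates: C₊=(6.3911,8.8918) cross=38.195; C₋=(3.8390,-8.9248) cross=-38.195
θ=37°:   branch - wants cross < 0 → take C=(3.8390,-8.9248) (cross=-38.195)
θ=37°: ex = (C−B)/|BC| = (0.3040,-0.9527); ey = (0.9527,0.3040)
θ=37°: P = B + 1.22·ex + 3.09·ey = (4.1133,0.3790)
θ=188°: B = A + 1.00·(cos188°, sin188°) = (-0.9903, -0.1392)
θ=188°: |BD| = 5.9919
θ=188°: circle(B,10.00) ∩ circle(D,9.00): a=4.5814, h=8.8888
θ=188°:   candidates: C₊=(3.3835,8.8536) cross=53.261; C₋=(3.7964,-8.9192) cross=-53.261
θ=188°:   branch - wants cross < 0 → take C=(3.7964,-8.9192) (cross=-53.261)
θ=188°: ex = (C−B)/|BC| = (0.4787,-0.8780); ey = (0.8780,0.4787)
θ=188°: P = B + 1.22·ex + 3.09·ey = (2.3067,0.2687)
θ=227°: B = A + 1.00·(cos227°, sin227°) = (-0.6820, -0.7314)
θ=227°: |BD| = 5.7289
θ=227°: circle(B,10.00) ∩ circle(D,9.00): a=4.5227, h=8.9188
θ=227°:   candidates: C₊=(2.6651,8.6919) cross=51.095; C₋=(4.9423,-8.9998) cross=-51.095
θ=227°:   branch - wants cross < 0 → take C=(4.9423,-8.9998) (cross=-51.095)
θ=227°: ex = (C−B)/|BC| = (0.5624,-0.8268); ey = (0.8268,0.5624)
θ=227°: P = B + 1.22·ex + 3.09·ey = (2.5591,-0.0022)
θ=358°: B = A + 1.00·(cos358°, sin358°) = (0.9994, -0.0349)
θ=358°: |BD| = 4.0008
θ=358°: circle(B,10.00) ∩ circle(D,9.00): a=4.3749, h=8.9922
θ=358°:   candidates: C₊=(5.2957,8.9951) cross=35.976; C₋=(5.4526,-8.9886) cross=-35.976
θ=358°:   branch - wants cross < 0 → take C=(5.4526,-8.9886) (cross=-35.976)
θ=358°: ex = (C−B)/|BC| = (0.4453,-0.8954); ey = (0.8954,0.4453)
θ=358°: P = B + 1.22·ex + 3.09·ey = (4.3094,0.2488)

θ=37°: 4.11 0.38
θ=188°: 2.31 0.27
θ=227°: 2.56 -0.00
θ=358°: 4.31 0.25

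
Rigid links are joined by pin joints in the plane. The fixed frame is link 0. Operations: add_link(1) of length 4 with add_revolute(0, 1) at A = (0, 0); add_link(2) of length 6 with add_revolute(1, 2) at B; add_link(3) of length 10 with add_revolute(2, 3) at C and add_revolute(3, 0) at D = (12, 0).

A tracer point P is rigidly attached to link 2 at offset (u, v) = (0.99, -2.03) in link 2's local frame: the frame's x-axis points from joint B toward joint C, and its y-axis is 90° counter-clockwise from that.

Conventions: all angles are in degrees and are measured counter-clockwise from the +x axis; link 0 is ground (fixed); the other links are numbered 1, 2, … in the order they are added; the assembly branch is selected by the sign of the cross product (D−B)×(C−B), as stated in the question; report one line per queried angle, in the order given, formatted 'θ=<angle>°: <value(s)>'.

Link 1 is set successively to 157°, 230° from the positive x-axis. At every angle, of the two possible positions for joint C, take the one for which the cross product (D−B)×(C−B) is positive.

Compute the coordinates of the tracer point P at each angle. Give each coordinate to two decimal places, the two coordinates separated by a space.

A=(0,0), D=(12.00,0)
θ=157°: B = A + 4.00·(cos157°, sin157°) = (-3.6820, 1.5629)
θ=157°: |BD| = 15.7597
θ=157°: circle(B,6.00) ∩ circle(D,10.00): a=5.8494, h=1.3360
θ=157°:   candidates: C₊=(2.2710,2.3123) cross=21.055; C₋=(2.0060,-0.3466) cross=-21.055
θ=157°:   branch + wants cross > 0 → take C=(2.2710,2.3123) (cross=21.055)
θ=157°: ex = (C−B)/|BC| = (0.9922,0.1249); ey = (-0.1249,0.9922)
θ=157°: P = B + 0.99·ex + -2.03·ey = (-2.4462,-0.3275)
θ=230°: B = A + 4.00·(cos230°, sin230°) = (-2.5712, -3.0642)
θ=230°: |BD| = 14.8898
θ=230°: circle(B,6.00) ∩ circle(D,10.00): a=5.2958, h=2.8204
θ=230°:   candidates: C₊=(2.0309,0.7856) cross=41.995; C₋=(3.1917,-4.7343) cross=-41.995
θ=230°:   branch + wants cross > 0 → take C=(2.0309,0.7856) (cross=41.995)
θ=230°: ex = (C−B)/|BC| = (0.7670,0.6416); ey = (-0.6416,0.7670)
θ=230°: P = B + 0.99·ex + -2.03·ey = (-0.5093,-3.9860)

θ=157°: -2.45 -0.33
θ=230°: -0.51 -3.99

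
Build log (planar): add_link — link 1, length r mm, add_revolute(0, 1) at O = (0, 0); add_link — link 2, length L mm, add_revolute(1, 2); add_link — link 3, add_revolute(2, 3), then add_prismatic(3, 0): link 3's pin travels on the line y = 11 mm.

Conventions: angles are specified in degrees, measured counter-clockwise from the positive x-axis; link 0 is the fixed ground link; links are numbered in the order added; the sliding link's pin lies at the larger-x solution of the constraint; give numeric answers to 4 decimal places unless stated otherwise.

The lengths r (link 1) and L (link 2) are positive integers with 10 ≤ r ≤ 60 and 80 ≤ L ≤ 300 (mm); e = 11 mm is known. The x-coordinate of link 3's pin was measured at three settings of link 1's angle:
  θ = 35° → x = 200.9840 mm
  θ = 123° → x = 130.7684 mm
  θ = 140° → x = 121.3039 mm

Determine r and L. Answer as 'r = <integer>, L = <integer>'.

constraint per measurement: (x − r cos θ)² + (r sin θ − e)² = L²
subtracting the θ₁ and θ₂ equations cancels the r² and L² terms:
r = (x₁² − x₂²) / (2[(x₁cos θ₁ + e sin θ₁) − (x₂cos θ₂ + e sin θ₂)]) = 50.0000 → r = 50
L² = (x₁ − r cos θ₁)² + (r sin θ₁ − e)² = 25920.9887 → L = 161.0000 → L = 161
check at θ₃=140°: x = 121.3039 (printed 121.3039) ✓

r = 50, L = 161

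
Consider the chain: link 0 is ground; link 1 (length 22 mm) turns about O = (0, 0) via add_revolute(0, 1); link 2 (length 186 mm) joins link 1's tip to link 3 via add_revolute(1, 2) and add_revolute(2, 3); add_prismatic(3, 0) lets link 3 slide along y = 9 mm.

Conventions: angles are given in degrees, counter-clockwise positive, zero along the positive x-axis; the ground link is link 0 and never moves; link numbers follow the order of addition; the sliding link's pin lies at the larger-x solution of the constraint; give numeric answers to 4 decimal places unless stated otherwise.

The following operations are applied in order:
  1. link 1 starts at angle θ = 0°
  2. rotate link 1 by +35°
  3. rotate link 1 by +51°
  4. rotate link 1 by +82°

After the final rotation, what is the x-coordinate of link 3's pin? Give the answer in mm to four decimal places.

geometry: r = 22 mm, L = 186 mm, e = 9 mm; θ starts at 0°
rotate link 1 by +35°: θ ← 0° +35° = 35°
rotate link 1 by +51°: θ ← 35° +51° = 86°
rotate link 1 by +82°: θ ← 86° +82° = 168°
crank pin P = (r cos θ, r sin θ) = (-21.519247, 4.574057)
h = r sin θ − e = 4.574057 − 9 = -4.425943
x = r cos θ + √(L² − h²) = -21.519247 + 185.947334 = 164.428087

164.4281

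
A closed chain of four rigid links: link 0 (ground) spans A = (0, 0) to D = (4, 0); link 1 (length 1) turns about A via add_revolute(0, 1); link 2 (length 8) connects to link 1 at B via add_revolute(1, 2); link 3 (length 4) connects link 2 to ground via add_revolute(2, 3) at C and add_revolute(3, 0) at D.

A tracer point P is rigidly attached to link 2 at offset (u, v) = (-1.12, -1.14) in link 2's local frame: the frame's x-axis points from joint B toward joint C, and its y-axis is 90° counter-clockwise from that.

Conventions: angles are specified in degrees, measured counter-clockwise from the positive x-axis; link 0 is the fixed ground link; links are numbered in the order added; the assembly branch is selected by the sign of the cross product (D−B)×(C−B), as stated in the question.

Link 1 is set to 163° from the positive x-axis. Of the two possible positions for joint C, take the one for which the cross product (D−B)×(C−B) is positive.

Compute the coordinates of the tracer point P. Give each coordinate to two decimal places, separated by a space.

A=(0,0), D=(4.00,0)
B = A + 1.00·(cos163°, sin163°) = (-0.9563, 0.2924)
|BD| = 4.9649
circle(B,8.00) ∩ circle(D,4.00): a=7.3164, h=3.2358
  candidates: C₊=(6.5379,3.0918) cross=16.066; C₋=(6.1568,-3.3687) cross=-16.066
  branch + wants cross > 0 → take C=(6.5379,3.0918) (cross=16.066)
ex = (C−B)/|BC| = (0.9368,0.3499); ey = (-0.3499,0.9368)
P = B + -1.12·ex + -1.14·ey = (-1.6066,-1.1675)

-1.61 -1.17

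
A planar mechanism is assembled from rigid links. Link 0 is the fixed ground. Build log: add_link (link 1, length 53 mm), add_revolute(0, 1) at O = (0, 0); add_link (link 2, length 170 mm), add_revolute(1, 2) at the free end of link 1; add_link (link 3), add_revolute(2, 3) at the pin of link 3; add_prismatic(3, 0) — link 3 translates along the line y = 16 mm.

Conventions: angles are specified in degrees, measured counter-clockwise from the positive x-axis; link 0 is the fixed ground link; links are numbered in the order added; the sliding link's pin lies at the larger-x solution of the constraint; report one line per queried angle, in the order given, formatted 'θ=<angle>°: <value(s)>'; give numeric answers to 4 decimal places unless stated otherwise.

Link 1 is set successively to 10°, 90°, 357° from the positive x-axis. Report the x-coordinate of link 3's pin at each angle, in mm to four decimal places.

geometry: r = 53 mm, L = 170 mm, e = 16 mm
θ=10°: crank pin P = (r cos θ, r sin θ) = (52.194811, 9.203353)
θ=10°: h = r sin θ − e = 9.203353 − 16 = -6.796647
θ=10°: x = r cos θ + √(L² − h²) = 52.194811 + 169.864080 = 222.058891
θ=90°: crank pin P = (r cos θ, r sin θ) = (0.000000, 53.000000)
θ=90°: h = r sin θ − e = 53.000000 − 16 = 37.000000
θ=90°: x = r cos θ + √(L² − h²) = 0.000000 + 165.924682 = 165.924682
θ=357°: crank pin P = (r cos θ, r sin θ) = (52.927365, -2.773806)
θ=357°: h = r sin θ − e = -2.773806 − 16 = -18.773806
θ=357°: x = r cos θ + √(L² − h²) = 52.927365 + 168.960185 = 221.887551

θ=10°: 222.0589
θ=90°: 165.9247
θ=357°: 221.8876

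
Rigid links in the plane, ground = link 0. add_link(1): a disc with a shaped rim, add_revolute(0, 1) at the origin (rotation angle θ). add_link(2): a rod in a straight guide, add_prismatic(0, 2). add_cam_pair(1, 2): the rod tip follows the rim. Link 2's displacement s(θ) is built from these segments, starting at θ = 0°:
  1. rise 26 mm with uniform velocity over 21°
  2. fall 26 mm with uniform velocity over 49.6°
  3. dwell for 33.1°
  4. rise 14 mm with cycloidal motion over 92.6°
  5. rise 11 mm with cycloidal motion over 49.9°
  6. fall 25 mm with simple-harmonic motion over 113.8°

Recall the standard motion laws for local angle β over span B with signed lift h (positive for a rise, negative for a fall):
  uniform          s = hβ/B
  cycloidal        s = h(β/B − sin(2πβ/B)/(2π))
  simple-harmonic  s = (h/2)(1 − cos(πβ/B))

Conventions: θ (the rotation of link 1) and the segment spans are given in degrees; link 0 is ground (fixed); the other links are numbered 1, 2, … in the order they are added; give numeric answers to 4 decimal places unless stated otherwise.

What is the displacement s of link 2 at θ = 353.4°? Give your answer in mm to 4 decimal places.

segment 1 (0° to 21°, uniform, h = 26) is passed completely: s = 0.0000 + (26) = 26.0000
segment 2 (21° to 70.6°, uniform, h = -26) is passed completely: s = 26.0000 + (-26) = 0.0000
segment 3 (70.6° to 103.7°, dwell): s unchanged at 0.0000
segment 4 (103.7° to 196.3°, cycloidal, h = 14) is passed completely: s = 0.0000 + (14) = 14.0000
segment 5 (196.3° to 246.2°, cycloidal, h = 11) is passed completely: s = 14.0000 + (11) = 25.0000
θ = 353.4° falls in segment 6 (246.2° to 360°, simple-harmonic, h = -25): β = 353.4 − 246.2 = 107.2°, B = 113.8°; Δs = -25/2·(1 − cos(π·0.9420)) = -24.7931; s = 25.0000 − 24.7931 = 0.2069

0.2069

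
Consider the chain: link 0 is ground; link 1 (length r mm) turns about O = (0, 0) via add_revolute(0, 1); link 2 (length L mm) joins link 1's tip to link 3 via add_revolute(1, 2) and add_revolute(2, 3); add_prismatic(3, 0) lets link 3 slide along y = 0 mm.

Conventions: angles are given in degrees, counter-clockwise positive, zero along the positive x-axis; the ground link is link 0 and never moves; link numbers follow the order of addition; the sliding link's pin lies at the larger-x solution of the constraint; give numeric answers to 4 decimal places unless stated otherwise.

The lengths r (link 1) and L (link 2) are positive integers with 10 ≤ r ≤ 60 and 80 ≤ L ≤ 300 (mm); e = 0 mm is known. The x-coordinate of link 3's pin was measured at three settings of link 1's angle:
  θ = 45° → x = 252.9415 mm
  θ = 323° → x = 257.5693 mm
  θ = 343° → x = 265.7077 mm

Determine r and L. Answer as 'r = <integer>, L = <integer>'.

constraint per measurement: (x − r cos θ)² + (r sin θ − e)² = L²
subtracting the θ₁ and θ₂ equations cancels the r² and L² terms:
r = (x₁² − x₂²) / (2[(x₁cos θ₁ + e sin θ₁) − (x₂cos θ₂ + e sin θ₂)]) = 43.9996 → r = 44
L² = (x₁ − r cos θ₁)² + (r sin θ₁ − e)² = 50176.0172 → L = 224.0000 → L = 224
check at θ₃=343°: x = 265.7077 (printed 265.7077) ✓

r = 44, L = 224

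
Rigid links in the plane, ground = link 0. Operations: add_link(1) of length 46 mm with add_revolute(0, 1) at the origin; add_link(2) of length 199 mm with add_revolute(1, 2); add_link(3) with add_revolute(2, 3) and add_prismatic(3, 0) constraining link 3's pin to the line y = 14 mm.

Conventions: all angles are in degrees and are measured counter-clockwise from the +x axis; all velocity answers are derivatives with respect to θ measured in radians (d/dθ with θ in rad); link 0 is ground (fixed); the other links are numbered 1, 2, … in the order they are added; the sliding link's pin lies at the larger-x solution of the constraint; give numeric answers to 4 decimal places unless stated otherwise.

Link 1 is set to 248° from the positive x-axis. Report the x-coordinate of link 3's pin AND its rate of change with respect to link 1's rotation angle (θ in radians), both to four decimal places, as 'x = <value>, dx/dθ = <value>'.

geometry: r = 46 mm, L = 199 mm, e = 14 mm
crank pin P = (r cos θ, r sin θ) = (-17.231903, -42.650457)
h = r sin θ − e = -42.650457 − 14 = -56.650457
x = r cos θ + √(L² − h²) = -17.231903 + 190.766154 = 173.534251
dx/dθ = −r sin θ − h·r cos θ/√(L² − h²) (θ in radians; h = -56.650457) = 37.533223

x = 173.5343, dx/dθ = 37.5332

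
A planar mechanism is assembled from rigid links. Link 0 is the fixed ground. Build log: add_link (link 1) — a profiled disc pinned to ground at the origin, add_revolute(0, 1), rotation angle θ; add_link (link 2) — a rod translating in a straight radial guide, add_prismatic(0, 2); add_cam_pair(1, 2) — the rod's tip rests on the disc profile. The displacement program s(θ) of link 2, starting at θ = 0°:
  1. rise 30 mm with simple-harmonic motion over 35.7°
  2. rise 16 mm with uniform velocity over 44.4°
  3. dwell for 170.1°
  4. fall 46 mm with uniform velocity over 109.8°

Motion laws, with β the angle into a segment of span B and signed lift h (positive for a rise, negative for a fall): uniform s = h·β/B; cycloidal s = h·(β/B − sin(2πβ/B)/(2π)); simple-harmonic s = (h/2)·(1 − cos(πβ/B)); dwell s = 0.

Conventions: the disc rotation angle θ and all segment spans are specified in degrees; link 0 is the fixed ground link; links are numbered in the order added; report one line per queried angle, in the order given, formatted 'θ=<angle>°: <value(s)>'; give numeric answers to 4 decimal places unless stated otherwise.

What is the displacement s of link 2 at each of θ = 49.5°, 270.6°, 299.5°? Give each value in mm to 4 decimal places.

seg 1 [0°–35.7°] simple-harmonic, h=30: full span → s += 30 → s = 30.0000
seg 2 [35.7°–80.1°] uniform, h=16: θ=49.5° here. β=13.8, B=44.4. 16·13.8/44.4 = 4.9730 → s = 34.9730
seg 2 [35.7°–80.1°] uniform, h=16: full span → s += 16 → s = 46.0000
seg 3 [80.1°–250.2°] dwell: s stays 46.0000
seg 4 [250.2°–360°] uniform, h=-46: θ=270.6° here. β=20.4, B=109.8. -46·20.4/109.8 = -8.5464 → s = 37.4536
seg 4 [250.2°–360°] uniform, h=-46: θ=299.5° here. β=49.3, B=109.8. -46·49.3/109.8 = -20.6539 → s = 25.3461

θ=49.5°: 34.9730
θ=270.6°: 37.4536
θ=299.5°: 25.3461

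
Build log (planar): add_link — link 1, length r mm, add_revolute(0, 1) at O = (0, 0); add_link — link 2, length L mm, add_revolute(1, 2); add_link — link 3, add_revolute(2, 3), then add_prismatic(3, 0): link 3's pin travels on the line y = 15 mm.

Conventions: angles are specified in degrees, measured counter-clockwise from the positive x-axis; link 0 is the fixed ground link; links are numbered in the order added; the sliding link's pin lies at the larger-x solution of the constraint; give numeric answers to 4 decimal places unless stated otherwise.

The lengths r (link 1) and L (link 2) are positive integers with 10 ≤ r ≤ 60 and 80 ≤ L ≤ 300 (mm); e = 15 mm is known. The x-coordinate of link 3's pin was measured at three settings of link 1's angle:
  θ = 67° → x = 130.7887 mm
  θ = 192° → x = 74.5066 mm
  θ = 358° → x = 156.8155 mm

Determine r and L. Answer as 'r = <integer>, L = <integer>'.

constraint per measurement: (x − r cos θ)² + (r sin θ − e)² = L²
subtracting the θ₁ and θ₂ equations cancels the r² and L² terms:
r = (x₁² − x₂²) / (2[(x₁cos θ₁ + e sin θ₁) − (x₂cos θ₂ + e sin θ₂)]) = 41.0000 → r = 41
L² = (x₁ − r cos θ₁)² + (r sin θ₁ − e)² = 13688.9993 → L = 117.0000 → L = 117
check at θ₃=358°: x = 156.8155 (printed 156.8155) ✓

r = 41, L = 117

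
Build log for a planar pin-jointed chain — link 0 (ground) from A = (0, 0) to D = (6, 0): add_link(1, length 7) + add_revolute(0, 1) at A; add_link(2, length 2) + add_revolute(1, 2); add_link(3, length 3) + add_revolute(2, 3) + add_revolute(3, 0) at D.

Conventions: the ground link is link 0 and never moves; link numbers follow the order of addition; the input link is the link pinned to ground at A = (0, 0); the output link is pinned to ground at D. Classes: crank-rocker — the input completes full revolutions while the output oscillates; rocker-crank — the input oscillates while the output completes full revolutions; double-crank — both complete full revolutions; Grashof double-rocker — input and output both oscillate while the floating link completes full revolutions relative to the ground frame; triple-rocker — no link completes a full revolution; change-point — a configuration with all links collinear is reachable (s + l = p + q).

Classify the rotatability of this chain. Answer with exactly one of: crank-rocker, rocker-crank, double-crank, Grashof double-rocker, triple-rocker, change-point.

lengths: ground=6, input=7, coupler=2, output=3
sorted: s=2 (shortest), l=7 (longest), p+q=9
s + l = 9 vs p + q = 9
s + l = p + q → change-point (collinear configuration reachable)

change-point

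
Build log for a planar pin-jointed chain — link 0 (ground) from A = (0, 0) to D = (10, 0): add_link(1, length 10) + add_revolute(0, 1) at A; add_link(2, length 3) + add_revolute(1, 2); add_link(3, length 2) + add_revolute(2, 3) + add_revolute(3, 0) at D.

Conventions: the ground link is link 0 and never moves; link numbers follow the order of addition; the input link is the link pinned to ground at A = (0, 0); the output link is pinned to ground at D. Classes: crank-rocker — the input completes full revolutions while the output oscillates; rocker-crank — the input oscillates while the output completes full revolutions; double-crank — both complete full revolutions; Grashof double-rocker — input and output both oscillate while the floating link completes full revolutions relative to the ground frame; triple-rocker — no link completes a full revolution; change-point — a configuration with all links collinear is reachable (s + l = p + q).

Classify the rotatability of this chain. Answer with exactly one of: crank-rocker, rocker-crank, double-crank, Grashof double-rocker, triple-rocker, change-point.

lengths: ground=10, input=10, coupler=3, output=2
sorted: s=2 (shortest), l=10 (longest), p+q=13
s + l = 12 vs p + q = 13
s + l < p + q (Grashof) with shortest = output link → rocker-crank

rocker-crank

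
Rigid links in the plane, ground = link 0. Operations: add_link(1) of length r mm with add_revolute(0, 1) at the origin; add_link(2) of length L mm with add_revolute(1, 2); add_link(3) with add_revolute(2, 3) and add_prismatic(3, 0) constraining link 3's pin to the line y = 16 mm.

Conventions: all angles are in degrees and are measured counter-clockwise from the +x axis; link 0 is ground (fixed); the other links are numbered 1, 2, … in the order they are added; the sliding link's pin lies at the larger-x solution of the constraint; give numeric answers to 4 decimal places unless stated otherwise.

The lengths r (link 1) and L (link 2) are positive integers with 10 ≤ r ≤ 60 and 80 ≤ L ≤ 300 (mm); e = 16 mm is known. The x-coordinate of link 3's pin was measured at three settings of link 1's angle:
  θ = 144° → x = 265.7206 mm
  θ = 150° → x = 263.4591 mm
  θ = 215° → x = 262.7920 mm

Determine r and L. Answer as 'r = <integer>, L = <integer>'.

constraint per measurement: (x − r cos θ)² + (r sin θ − e)² = L²
subtracting the θ₁ and θ₂ equations cancels the r² and L² terms:
r = (x₁² − x₂²) / (2[(x₁cos θ₁ + e sin θ₁) − (x₂cos θ₂ + e sin θ₂)]) = 41.0001 → r = 41
L² = (x₁ − r cos θ₁)² + (r sin θ₁ − e)² = 89401.0065 → L = 299.0000 → L = 299
check at θ₃=215°: x = 262.7920 (printed 262.7920) ✓

r = 41, L = 299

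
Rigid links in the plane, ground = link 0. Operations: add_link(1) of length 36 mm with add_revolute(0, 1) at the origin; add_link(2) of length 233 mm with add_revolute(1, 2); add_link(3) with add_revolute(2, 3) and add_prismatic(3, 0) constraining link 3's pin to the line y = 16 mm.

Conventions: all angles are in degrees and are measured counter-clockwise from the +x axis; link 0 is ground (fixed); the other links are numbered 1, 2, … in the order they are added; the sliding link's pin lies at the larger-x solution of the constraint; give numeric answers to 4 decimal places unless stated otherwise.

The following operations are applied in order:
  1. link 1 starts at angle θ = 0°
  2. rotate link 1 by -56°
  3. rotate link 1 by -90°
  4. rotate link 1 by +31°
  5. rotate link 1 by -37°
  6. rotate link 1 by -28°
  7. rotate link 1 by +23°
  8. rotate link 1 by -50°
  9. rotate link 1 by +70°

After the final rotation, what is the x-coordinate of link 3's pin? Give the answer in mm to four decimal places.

geometry: r = 36 mm, L = 233 mm, e = 16 mm; θ starts at 0°
rotate link 1 by -56°: θ ← 0° -56° = -56°
rotate link 1 by -90°: θ ← -56° -90° = -146°
rotate link 1 by +31°: θ ← -146° +31° = -115°
rotate link 1 by -37°: θ ← -115° -37° = -152°
rotate link 1 by -28°: θ ← -152° -28° = -180°
rotate link 1 by +23°: θ ← -180° +23° = -157°
rotate link 1 by -50°: θ ← -157° -50° = -207°
rotate link 1 by +70°: θ ← -207° +70° = -137°
crank pin P = (r cos θ, r sin θ) = (-26.328733, -24.551941)
h = r sin θ − e = -24.551941 − 16 = -40.551941
x = r cos θ + √(L² − h²) = -26.328733 + 229.443980 = 203.115247

203.1152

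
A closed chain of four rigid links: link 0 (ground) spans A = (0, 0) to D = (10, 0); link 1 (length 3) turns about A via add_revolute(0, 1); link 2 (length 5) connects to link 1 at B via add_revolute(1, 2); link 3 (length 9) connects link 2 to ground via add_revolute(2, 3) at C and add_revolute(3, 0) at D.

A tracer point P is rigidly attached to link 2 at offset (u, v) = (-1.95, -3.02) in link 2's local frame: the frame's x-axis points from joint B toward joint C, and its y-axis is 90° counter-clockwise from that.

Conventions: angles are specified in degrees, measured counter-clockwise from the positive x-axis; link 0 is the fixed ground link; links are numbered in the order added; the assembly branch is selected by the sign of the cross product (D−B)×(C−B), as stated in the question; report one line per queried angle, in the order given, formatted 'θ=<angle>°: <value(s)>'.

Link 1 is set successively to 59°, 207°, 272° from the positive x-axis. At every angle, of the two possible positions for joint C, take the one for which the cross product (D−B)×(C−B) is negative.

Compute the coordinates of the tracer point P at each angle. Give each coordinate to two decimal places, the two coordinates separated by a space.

A=(0,0), D=(10.00,0)
θ=59°: B = A + 3.00·(cos59°, sin59°) = (1.5451, 2.5715)
θ=59°: |BD| = 8.8373
θ=59°: circle(B,5.00) ∩ circle(D,9.00): a=1.2503, h=4.8412
θ=59°:   candidates: C₊=(4.1500,6.8394) cross=42.783; C₋=(1.3326,-2.4240) cross=-42.783
θ=59°:   branch - wants cross < 0 → take C=(1.3326,-2.4240) (cross=-42.783)
θ=59°: ex = (C−B)/|BC| = (-0.0425,-0.9991); ey = (0.9991,-0.0425)
θ=59°: P = B + -1.95·ex + -3.02·ey = (-1.3893,4.6481)
θ=207°: B = A + 3.00·(cos207°, sin207°) = (-2.6730, -1.3620)
θ=207°: |BD| = 12.7460
θ=207°: circle(B,5.00) ∩ circle(D,9.00): a=4.1762, h=2.7494
θ=207°:   candidates: C₊=(1.1855,1.8179) cross=35.044; C₋=(1.7731,-3.6494) cross=-35.044
θ=207°:   branch - wants cross < 0 → take C=(1.7731,-3.6494) (cross=-35.044)
θ=207°: ex = (C−B)/|BC| = (0.8892,-0.4575); ey = (0.4575,0.8892)
θ=207°: P = B + -1.95·ex + -3.02·ey = (-5.7886,-3.1553)
θ=272°: B = A + 3.00·(cos272°, sin272°) = (0.1047, -2.9982)
θ=272°: |BD| = 10.3395
θ=272°: circle(B,5.00) ∩ circle(D,9.00): a=2.4617, h=4.3520
θ=272°:   candidates: C₊=(1.1987,1.8807) cross=44.998; C₋=(3.7226,-6.4494) cross=-44.998
θ=272°:   branch - wants cross < 0 → take C=(3.7226,-6.4494) (cross=-44.998)
θ=272°: ex = (C−B)/|BC| = (0.7236,-0.6902); ey = (0.6902,0.7236)
θ=272°: P = B + -1.95·ex + -3.02·ey = (-3.3908,-3.8374)

θ=59°: -1.39 4.65
θ=207°: -5.79 -3.16
θ=272°: -3.39 -3.84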